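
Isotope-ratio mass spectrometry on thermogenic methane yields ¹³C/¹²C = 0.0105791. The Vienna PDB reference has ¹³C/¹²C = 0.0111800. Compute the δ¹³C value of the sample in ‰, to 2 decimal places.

δ¹³C = (R_sample / R_standard − 1) × 1000
R_sample / R_standard = 0.0105791 / 0.0111800 = 0.946252
δ¹³C = (0.946252 − 1) × 1000 = -53.748‰

-53.75‰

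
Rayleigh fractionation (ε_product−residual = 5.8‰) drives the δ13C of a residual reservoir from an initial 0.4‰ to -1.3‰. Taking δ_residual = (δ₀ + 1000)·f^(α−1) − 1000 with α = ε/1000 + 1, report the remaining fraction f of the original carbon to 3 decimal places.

α − 1 = ε/1000 = 0.0058
(δ_res + 1000)/(δ₀ + 1000) = (-1.3 + 1000)/(0.4 + 1000) = 998.7/1000.4 = 0.998301
f = 0.998301^(1/0.0058) = exp(ln(0.998301)/0.0058) = exp(-0.00170/0.0058)
f = exp(-0.2932) = 0.7458

0.746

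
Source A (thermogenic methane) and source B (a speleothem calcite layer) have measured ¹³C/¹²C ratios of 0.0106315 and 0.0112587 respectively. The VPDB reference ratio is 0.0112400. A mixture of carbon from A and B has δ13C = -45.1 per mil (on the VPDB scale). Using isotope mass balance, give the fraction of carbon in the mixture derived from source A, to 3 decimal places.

δ_A = (0.0106315/0.0112400 − 1)×1000 = (0.945863 − 1)×1000 = -54.137 per mil
δ_B = (0.0112587/0.0112400 − 1)×1000 = (1.001664 − 1)×1000 = 1.664 per mil
f_A = (δ_mix − δ_B)/(δ_A − δ_B) = (-45.1 − (1.664))/(-54.137 − (1.664))
f_A = -46.764 / -55.801 = 0.8380

0.838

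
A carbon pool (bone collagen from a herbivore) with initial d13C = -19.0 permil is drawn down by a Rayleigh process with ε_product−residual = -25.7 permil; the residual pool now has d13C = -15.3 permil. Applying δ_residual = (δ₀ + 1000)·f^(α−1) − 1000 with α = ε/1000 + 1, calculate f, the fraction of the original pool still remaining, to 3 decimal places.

0.864

α − 1 = ε/1000 = -0.0257
(δ_res + 1000)/(δ₀ + 1000) = (-15.3 + 1000)/(-19.0 + 1000) = 984.7/981.0 = 1.003772
f = 1.003772^(1/-0.0257) = exp(ln(1.003772)/-0.0257) = exp(0.00376/-0.0257)
f = exp(-0.1465) = 0.8637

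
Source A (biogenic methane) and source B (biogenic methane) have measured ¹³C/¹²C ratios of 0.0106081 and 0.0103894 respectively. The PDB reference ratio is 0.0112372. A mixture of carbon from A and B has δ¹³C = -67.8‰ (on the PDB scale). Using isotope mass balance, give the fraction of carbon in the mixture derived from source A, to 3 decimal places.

δ_A = (0.0106081/0.0112372 − 1)×1000 = (0.944016 − 1)×1000 = -55.984‰
δ_B = (0.0103894/0.0112372 − 1)×1000 = (0.924554 − 1)×1000 = -75.446‰
f_A = (δ_mix − δ_B)/(δ_A − δ_B) = (-67.8 − (-75.446))/(-55.984 − (-75.446))
f_A = 7.646 / 19.462 = 0.3929

0.393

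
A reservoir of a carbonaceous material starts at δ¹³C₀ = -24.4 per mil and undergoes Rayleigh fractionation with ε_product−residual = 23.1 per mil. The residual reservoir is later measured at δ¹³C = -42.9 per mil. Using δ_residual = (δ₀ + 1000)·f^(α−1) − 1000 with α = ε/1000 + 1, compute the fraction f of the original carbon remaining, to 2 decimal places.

0.44

α − 1 = ε/1000 = 0.0231
(δ_res + 1000)/(δ₀ + 1000) = (-42.9 + 1000)/(-24.4 + 1000) = 957.1/975.6 = 0.981037
f = 0.981037^(1/0.0231) = exp(ln(0.981037)/0.0231) = exp(-0.01914/0.0231)
f = exp(-0.8288) = 0.4366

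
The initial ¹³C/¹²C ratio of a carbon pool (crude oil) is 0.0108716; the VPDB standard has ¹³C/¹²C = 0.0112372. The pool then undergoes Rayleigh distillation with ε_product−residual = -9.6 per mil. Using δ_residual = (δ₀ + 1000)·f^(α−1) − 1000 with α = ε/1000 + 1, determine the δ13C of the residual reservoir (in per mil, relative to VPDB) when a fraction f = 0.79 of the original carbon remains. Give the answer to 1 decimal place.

δ₀ = (0.0108716/0.0112372 − 1)×1000 = (0.967465 − 1)×1000 = -32.535 per mil
α − 1 = ε/1000 = -0.0096
f^(α−1) = 0.79^(-0.0096) = 1.002265
δ_res = (-32.535 + 1000) × 1.002265 − 1000 = 969.657 − 1000 = -30.34 per mil

-30.3 per mil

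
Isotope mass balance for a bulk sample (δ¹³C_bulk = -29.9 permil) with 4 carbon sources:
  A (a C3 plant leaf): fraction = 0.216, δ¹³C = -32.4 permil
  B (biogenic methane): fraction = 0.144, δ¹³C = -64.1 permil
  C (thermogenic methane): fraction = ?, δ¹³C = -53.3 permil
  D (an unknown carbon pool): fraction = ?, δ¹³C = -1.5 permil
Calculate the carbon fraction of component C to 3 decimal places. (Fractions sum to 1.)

Let f_C and f_D be the unknown fractions; fractions sum to 1 so f_C + f_D = 0.640.
Mass balance: Σ fᵢ·δᵢ = δ_bulk ⇒ f_C·(-53.3) + f_D·(-1.5) = -29.9 − (-16.229) = -13.671
Substitute f_D = 0.640 − f_C:
f_C·(-53.3 − -1.5) = -13.671 − 0.640×(-1.5) = -12.711
f_C = -12.711 / -51.8 = 0.2454

0.245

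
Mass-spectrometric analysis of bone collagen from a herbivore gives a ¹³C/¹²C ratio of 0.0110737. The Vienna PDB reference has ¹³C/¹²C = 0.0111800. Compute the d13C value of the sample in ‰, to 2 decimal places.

-9.51‰

d13C = (R_sample / R_standard − 1) × 1000
R_sample / R_standard = 0.0110737 / 0.0111800 = 0.990492
d13C = (0.990492 − 1) × 1000 = -9.508‰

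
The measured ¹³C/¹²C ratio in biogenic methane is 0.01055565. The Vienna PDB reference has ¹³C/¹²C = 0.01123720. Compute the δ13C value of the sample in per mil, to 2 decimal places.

δ13C = (R_sample / R_standard − 1) × 1000
R_sample / R_standard = 0.01055565 / 0.01123720 = 0.939349
δ13C = (0.939349 − 1) × 1000 = -60.651 per mil

-60.65 per mil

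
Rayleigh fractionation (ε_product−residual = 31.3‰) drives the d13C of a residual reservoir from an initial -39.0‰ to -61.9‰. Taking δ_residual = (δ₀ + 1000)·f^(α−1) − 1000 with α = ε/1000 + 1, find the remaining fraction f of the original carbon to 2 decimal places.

α − 1 = ε/1000 = 0.0313
(δ_res + 1000)/(δ₀ + 1000) = (-61.9 + 1000)/(-39.0 + 1000) = 938.1/961.0 = 0.976171
f = 0.976171^(1/0.0313) = exp(ln(0.976171)/0.0313) = exp(-0.02412/0.0313)
f = exp(-0.7705) = 0.4628

0.46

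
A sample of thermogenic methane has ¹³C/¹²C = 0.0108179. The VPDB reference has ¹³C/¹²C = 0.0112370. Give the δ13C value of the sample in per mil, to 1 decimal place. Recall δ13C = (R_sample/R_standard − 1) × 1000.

δ13C = (R_sample / R_standard − 1) × 1000
R_sample / R_standard = 0.0108179 / 0.0112370 = 0.962704
δ13C = (0.962704 − 1) × 1000 = -37.30 per mil

-37.3 per mil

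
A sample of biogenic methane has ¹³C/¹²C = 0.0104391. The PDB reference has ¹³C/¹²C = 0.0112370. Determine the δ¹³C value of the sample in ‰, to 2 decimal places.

-71.01‰

δ¹³C = (R_sample / R_standard − 1) × 1000
R_sample / R_standard = 0.0104391 / 0.0112370 = 0.928994
δ¹³C = (0.928994 − 1) × 1000 = -71.006‰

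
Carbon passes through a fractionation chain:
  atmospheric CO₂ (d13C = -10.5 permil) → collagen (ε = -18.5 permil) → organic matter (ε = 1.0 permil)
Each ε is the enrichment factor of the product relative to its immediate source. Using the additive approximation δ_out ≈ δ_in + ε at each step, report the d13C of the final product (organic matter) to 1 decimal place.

-28.0 permil

step 1: δ ≈ -10.5 + (-18.5) = -29.0 permil
step 2: δ ≈ -29.0 + (1.0) = -28.0 permil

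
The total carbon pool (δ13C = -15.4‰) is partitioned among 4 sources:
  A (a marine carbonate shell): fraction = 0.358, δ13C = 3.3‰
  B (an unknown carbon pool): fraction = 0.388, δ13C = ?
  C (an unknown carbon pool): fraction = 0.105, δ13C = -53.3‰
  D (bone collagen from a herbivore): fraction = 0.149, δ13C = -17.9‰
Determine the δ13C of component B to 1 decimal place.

-21.4‰

Isotope mass balance: δ_bulk = Σ fᵢ·δᵢ.
-15.4 = 0.358×(3.3) + 0.388×δ_B + 0.105×(-53.3) + 0.149×(-17.9)
0.388·δ_B = -15.4 − (-7.082) = -8.318
δ_B = -8.318 / 0.388 = -21.44‰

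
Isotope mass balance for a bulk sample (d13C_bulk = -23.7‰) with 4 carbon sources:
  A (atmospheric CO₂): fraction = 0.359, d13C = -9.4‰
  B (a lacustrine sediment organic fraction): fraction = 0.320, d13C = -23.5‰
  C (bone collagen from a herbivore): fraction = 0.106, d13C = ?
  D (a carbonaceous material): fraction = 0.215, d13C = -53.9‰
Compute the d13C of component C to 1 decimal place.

-11.5‰

Isotope mass balance: δ_bulk = Σ fᵢ·δᵢ.
-23.7 = 0.359×(-9.4) + 0.320×(-23.5) + 0.106×δ_C + 0.215×(-53.9)
0.106·δ_C = -23.7 − (-22.483) = -1.217
δ_C = -1.217 / 0.106 = -11.48‰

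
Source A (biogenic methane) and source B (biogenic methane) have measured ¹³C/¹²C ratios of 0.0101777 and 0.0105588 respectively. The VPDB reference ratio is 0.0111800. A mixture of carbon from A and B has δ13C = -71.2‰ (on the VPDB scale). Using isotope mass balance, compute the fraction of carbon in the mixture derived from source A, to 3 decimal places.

0.459

δ_A = (0.0101777/0.0111800 − 1)×1000 = (0.910349 − 1)×1000 = -89.651‰
δ_B = (0.0105588/0.0111800 − 1)×1000 = (0.944436 − 1)×1000 = -55.564‰
f_A = (δ_mix − δ_B)/(δ_A − δ_B) = (-71.2 − (-55.564))/(-89.651 − (-55.564))
f_A = -15.636 / -34.088 = 0.4587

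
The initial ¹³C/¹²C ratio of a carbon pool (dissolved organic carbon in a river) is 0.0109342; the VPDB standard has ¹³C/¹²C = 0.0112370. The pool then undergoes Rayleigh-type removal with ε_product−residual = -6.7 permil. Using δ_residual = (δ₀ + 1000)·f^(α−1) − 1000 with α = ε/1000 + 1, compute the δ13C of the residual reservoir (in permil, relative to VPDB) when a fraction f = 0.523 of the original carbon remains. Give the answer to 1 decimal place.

-22.7 permil

δ₀ = (0.0109342/0.0112370 − 1)×1000 = (0.973053 − 1)×1000 = -26.947 permil
α − 1 = ε/1000 = -0.0067
f^(α−1) = 0.523^(-0.0067) = 1.004352
δ_res = (-26.947 + 1000) × 1.004352 − 1000 = 977.288 − 1000 = -22.71 permil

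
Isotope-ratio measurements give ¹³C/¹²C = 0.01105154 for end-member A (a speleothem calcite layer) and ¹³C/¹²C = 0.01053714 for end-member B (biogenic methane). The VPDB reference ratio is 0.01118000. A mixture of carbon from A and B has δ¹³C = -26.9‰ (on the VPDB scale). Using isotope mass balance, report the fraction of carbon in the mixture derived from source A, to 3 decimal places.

δ_A = (0.01105154/0.01118000 − 1)×1000 = (0.988510 − 1)×1000 = -11.490‰
δ_B = (0.01053714/0.01118000 − 1)×1000 = (0.942499 − 1)×1000 = -57.501‰
f_A = (δ_mix − δ_B)/(δ_A − δ_B) = (-26.9 − (-57.501))/(-11.490 − (-57.501))
f_A = 30.601 / 46.011 = 0.6651

0.665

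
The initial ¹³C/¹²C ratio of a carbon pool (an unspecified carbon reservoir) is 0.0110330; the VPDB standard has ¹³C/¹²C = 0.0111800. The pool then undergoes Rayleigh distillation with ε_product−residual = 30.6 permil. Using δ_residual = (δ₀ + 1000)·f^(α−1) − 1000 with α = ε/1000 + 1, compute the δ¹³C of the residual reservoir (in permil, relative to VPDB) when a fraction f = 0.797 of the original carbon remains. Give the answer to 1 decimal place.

-20.0 permil

δ₀ = (0.0110330/0.0111800 − 1)×1000 = (0.986852 − 1)×1000 = -13.148 permil
α − 1 = ε/1000 = 0.0306
f^(α−1) = 0.797^(0.0306) = 0.993081
δ_res = (-13.148 + 1000) × 0.993081 − 1000 = 980.023 − 1000 = -19.98 permil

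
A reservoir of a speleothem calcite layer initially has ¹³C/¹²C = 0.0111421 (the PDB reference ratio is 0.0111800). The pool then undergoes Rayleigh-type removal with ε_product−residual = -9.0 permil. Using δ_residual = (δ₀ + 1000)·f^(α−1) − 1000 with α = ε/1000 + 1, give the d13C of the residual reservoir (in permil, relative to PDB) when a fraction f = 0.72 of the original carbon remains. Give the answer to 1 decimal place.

-0.4 permil

δ₀ = (0.0111421/0.0111800 − 1)×1000 = (0.996610 − 1)×1000 = -3.390 permil
α − 1 = ε/1000 = -0.0090
f^(α−1) = 0.72^(-0.0090) = 1.002961
δ_res = (-3.390 + 1000) × 1.002961 − 1000 = 999.561 − 1000 = -0.44 permil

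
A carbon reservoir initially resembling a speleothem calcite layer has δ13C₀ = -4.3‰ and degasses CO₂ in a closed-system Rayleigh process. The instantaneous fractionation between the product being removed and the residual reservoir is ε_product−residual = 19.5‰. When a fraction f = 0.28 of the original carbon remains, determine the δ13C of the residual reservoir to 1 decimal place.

-28.7‰

Rayleigh residual: δ_res = (δ₀ + 1000)·f^(α−1) − 1000
α = ε/1000 + 1 = 1.01950, so α − 1 = 0.01950
f^(α−1) = 0.28^(0.01950) = 0.975483
δ_res = (-4.3 + 1000) × 0.975483 − 1000 = 971.288 − 1000 = -28.71‰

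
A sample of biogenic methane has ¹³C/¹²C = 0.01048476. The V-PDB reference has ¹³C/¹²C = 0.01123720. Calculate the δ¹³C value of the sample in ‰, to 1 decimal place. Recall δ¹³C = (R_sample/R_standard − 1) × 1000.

-67.0‰

δ¹³C = (R_sample / R_standard − 1) × 1000
R_sample / R_standard = 0.01048476 / 0.01123720 = 0.933040
δ¹³C = (0.933040 − 1) × 1000 = -66.96‰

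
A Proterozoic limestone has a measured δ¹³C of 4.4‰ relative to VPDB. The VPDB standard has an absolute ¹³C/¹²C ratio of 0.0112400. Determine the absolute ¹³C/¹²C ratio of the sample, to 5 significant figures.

0.011289

R_sample = R_standard × (δ¹³C/1000 + 1)
R_sample = 0.0112400 × (4.4/1000 + 1) = 0.0112400 × 1.004400
R_sample = 0.0112895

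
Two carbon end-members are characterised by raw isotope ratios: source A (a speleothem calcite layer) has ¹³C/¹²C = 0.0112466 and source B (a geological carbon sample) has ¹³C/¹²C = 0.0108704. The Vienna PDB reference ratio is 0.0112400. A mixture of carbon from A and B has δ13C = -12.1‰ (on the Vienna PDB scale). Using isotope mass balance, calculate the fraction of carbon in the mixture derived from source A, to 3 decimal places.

0.621

δ_A = (0.0112466/0.0112400 − 1)×1000 = (1.000587 − 1)×1000 = 0.587‰
δ_B = (0.0108704/0.0112400 − 1)×1000 = (0.967117 − 1)×1000 = -32.883‰
f_A = (δ_mix − δ_B)/(δ_A − δ_B) = (-12.1 − (-32.883))/(0.587 − (-32.883))
f_A = 20.783 / 33.470 = 0.6209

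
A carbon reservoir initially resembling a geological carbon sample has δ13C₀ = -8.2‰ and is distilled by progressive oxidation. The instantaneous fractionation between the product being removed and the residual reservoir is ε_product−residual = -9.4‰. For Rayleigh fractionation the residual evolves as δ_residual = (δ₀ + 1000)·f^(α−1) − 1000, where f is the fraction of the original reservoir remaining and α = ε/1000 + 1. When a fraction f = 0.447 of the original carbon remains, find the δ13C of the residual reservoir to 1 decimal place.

-0.7‰

Rayleigh residual: δ_res = (δ₀ + 1000)·f^(α−1) − 1000
α = ε/1000 + 1 = 0.99060, so α − 1 = -0.00940
f^(α−1) = 0.447^(-0.00940) = 1.007598
δ_res = (-8.2 + 1000) × 1.007598 − 1000 = 999.335 − 1000 = -0.66‰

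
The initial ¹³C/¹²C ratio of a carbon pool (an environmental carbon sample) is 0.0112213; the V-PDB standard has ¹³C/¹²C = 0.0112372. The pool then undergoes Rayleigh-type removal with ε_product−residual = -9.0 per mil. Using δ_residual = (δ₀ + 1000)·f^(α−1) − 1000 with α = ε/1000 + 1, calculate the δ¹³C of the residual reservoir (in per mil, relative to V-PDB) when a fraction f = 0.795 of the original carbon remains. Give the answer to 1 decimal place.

0.6 per mil

δ₀ = (0.0112213/0.0112372 − 1)×1000 = (0.998585 − 1)×1000 = -1.415 per mil
α − 1 = ε/1000 = -0.0090
f^(α−1) = 0.795^(-0.0090) = 1.002067
δ_res = (-1.415 + 1000) × 1.002067 − 1000 = 1000.649 − 1000 = 0.65 per mil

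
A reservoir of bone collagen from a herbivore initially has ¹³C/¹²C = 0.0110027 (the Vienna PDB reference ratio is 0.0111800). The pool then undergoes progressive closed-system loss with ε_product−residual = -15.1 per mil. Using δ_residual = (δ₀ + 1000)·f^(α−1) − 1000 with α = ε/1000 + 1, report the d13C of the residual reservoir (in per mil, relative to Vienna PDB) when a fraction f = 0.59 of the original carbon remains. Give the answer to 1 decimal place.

-8.0 per mil

δ₀ = (0.0110027/0.0111800 − 1)×1000 = (0.984141 − 1)×1000 = -15.859 per mil
α − 1 = ε/1000 = -0.0151
f^(α−1) = 0.59^(-0.0151) = 1.007999
δ_res = (-15.859 + 1000) × 1.007999 − 1000 = 992.014 − 1000 = -7.99 per mil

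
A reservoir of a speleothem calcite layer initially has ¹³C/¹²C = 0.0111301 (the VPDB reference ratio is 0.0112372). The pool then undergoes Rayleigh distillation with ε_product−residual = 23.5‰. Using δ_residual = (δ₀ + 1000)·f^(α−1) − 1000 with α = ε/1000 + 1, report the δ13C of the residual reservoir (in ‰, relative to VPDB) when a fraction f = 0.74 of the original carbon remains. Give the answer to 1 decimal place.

δ₀ = (0.0111301/0.0112372 − 1)×1000 = (0.990469 − 1)×1000 = -9.531‰
α − 1 = ε/1000 = 0.0235
f^(α−1) = 0.74^(0.0235) = 0.992949
δ_res = (-9.531 + 1000) × 0.992949 − 1000 = 983.485 − 1000 = -16.51‰

-16.5‰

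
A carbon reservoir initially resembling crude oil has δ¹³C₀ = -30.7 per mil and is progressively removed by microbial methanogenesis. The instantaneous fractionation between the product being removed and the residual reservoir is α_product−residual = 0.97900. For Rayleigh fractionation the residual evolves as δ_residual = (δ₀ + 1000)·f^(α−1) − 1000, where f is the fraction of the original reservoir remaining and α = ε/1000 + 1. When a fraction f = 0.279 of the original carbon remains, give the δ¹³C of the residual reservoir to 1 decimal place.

Rayleigh residual: δ_res = (δ₀ + 1000)·f^(α−1) − 1000
α − 1 = -0.02100
f^(α−1) = 0.279^(-0.02100) = 1.027170
δ_res = (-30.7 + 1000) × 1.027170 − 1000 = 995.636 − 1000 = -4.36 per mil

-4.4 per mil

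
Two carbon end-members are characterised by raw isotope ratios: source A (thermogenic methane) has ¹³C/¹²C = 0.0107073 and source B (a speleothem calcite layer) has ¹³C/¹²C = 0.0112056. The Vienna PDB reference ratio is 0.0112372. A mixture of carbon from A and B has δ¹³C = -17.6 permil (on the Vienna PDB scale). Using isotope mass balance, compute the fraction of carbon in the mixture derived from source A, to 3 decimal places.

δ_A = (0.0107073/0.0112372 − 1)×1000 = (0.952844 − 1)×1000 = -47.156 permil
δ_B = (0.0112056/0.0112372 − 1)×1000 = (0.997188 − 1)×1000 = -2.812 permil
f_A = (δ_mix − δ_B)/(δ_A − δ_B) = (-17.6 − (-2.812))/(-47.156 − (-2.812))
f_A = -14.788 / -44.344 = 0.3335

0.333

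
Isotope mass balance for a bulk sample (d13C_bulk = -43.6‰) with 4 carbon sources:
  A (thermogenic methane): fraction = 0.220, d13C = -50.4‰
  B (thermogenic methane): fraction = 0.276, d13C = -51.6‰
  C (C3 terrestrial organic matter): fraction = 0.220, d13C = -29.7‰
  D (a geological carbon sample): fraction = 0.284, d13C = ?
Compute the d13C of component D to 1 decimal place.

Isotope mass balance: δ_bulk = Σ fᵢ·δᵢ.
-43.6 = 0.220×(-50.4) + 0.276×(-51.6) + 0.220×(-29.7) + 0.284×δ_D
0.284·δ_D = -43.6 − (-31.864) = -11.736
δ_D = -11.736 / 0.284 = -41.33‰

-41.3‰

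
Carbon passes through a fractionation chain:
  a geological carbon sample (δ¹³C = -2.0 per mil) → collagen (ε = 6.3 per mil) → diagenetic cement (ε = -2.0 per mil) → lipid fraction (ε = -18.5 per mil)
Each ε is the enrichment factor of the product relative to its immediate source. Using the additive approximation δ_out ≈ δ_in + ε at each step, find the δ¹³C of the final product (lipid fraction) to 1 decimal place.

-16.2 per mil

step 1: δ ≈ -2.0 + (6.3) = 4.3 per mil
step 2: δ ≈ 4.3 + (-2.0) = 2.3 per mil
step 3: δ ≈ 2.3 + (-18.5) = -16.2 per mil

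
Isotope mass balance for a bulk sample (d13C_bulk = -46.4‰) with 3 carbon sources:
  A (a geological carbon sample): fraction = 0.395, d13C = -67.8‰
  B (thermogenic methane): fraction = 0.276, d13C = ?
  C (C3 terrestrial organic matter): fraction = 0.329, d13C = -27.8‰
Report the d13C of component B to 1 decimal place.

-37.9‰

Isotope mass balance: δ_bulk = Σ fᵢ·δᵢ.
-46.4 = 0.395×(-67.8) + 0.276×δ_B + 0.329×(-27.8)
0.276·δ_B = -46.4 − (-35.927) = -10.473
δ_B = -10.473 / 0.276 = -37.94‰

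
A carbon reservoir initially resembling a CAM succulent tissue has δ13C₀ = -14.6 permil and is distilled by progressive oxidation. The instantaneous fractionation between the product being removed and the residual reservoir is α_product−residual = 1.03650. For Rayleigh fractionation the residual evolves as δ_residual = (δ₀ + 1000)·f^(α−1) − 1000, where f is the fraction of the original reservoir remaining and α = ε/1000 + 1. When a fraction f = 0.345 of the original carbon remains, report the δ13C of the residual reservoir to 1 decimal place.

Rayleigh residual: δ_res = (δ₀ + 1000)·f^(α−1) − 1000
α − 1 = 0.03650
f^(α−1) = 0.345^(0.03650) = 0.961901
δ_res = (-14.6 + 1000) × 0.961901 − 1000 = 947.857 − 1000 = -52.14 permil

-52.1 permil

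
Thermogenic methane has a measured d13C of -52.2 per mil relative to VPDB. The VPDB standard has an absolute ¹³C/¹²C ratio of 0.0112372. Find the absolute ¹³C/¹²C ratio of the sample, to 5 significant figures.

0.010651

R_sample = R_standard × (d13C/1000 + 1)
R_sample = 0.0112372 × (-52.2/1000 + 1) = 0.0112372 × 0.947800
R_sample = 0.0106506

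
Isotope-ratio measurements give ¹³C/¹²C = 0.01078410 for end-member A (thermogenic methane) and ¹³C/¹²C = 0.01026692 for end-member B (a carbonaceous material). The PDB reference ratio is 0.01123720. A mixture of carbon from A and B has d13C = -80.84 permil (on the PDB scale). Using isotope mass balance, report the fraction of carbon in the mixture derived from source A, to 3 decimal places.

0.120

δ_A = (0.01078410/0.01123720 − 1)×1000 = (0.959679 − 1)×1000 = -40.321 permil
δ_B = (0.01026692/0.01123720 − 1)×1000 = (0.913655 − 1)×1000 = -86.345 permil
f_A = (δ_mix − δ_B)/(δ_A − δ_B) = (-80.84 − (-86.345))/(-40.321 − (-86.345))
f_A = 5.505 / 46.024 = 0.1196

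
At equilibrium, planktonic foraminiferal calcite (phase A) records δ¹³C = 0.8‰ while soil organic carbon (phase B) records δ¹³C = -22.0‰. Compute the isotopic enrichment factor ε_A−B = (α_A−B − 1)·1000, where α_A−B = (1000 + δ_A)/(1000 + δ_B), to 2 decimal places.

23.31‰

α_A−B = (1000 + 0.8) / (1000 + -22.0) = 1000.8 / 978.0 = 1.023313
ε_A−B = (1.023313 − 1) × 1000 = 23.313‰
(The approximation ε ≈ δ_A − δ_B would give 22.8‰.)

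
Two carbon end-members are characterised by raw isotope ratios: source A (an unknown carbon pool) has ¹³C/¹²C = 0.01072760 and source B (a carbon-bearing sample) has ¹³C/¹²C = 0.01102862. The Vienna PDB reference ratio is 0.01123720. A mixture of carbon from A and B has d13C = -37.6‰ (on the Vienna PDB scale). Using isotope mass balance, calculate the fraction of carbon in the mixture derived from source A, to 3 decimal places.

0.711

δ_A = (0.01072760/0.01123720 − 1)×1000 = (0.954651 − 1)×1000 = -45.349‰
δ_B = (0.01102862/0.01123720 − 1)×1000 = (0.981438 − 1)×1000 = -18.562‰
f_A = (δ_mix − δ_B)/(δ_A − δ_B) = (-37.6 − (-18.562))/(-45.349 − (-18.562))
f_A = -19.038 / -26.788 = 0.7107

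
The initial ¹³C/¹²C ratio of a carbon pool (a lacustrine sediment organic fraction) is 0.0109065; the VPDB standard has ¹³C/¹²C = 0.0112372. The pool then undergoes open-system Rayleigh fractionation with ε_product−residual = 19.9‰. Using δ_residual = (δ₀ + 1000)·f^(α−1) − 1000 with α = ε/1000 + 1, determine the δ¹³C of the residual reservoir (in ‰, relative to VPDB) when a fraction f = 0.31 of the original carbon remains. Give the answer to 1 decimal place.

δ₀ = (0.0109065/0.0112372 − 1)×1000 = (0.970571 − 1)×1000 = -29.429‰
α − 1 = ε/1000 = 0.0199
f^(α−1) = 0.31^(0.0199) = 0.976963
δ_res = (-29.429 + 1000) × 0.976963 − 1000 = 948.212 − 1000 = -51.79‰

-51.8‰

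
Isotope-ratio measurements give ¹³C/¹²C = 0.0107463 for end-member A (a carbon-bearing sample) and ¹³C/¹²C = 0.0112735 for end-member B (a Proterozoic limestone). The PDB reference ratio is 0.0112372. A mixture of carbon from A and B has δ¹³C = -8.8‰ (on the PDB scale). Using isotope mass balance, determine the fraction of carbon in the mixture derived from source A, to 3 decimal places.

0.256

δ_A = (0.0107463/0.0112372 − 1)×1000 = (0.956315 − 1)×1000 = -43.685‰
δ_B = (0.0112735/0.0112372 − 1)×1000 = (1.003230 − 1)×1000 = 3.230‰
f_A = (δ_mix − δ_B)/(δ_A − δ_B) = (-8.8 − (3.230))/(-43.685 − (3.230))
f_A = -12.030 / -46.916 = 0.2564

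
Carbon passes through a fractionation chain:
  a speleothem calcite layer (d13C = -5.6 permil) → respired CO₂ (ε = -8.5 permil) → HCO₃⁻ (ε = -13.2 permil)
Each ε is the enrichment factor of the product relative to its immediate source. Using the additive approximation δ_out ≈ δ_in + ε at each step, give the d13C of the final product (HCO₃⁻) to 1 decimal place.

step 1: δ ≈ -5.6 + (-8.5) = -14.1 permil
step 2: δ ≈ -14.1 + (-13.2) = -27.3 permil

-27.3 permil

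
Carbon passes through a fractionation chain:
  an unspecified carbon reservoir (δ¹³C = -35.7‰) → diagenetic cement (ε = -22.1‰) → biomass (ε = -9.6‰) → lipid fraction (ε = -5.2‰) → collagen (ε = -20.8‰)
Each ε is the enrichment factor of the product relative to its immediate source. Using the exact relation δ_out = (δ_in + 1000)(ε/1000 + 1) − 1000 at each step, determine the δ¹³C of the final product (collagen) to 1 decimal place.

step 1: δ = (-35.70 + 1000)·(-22.1/1000 + 1) − 1000 = -57.01‰
step 2: δ = (-57.01 + 1000)·(-9.6/1000 + 1) − 1000 = -66.06‰
step 3: δ = (-66.06 + 1000)·(-5.2/1000 + 1) − 1000 = -70.92‰
step 4: δ = (-70.92 + 1000)·(-20.8/1000 + 1) − 1000 = -90.25‰

-90.2‰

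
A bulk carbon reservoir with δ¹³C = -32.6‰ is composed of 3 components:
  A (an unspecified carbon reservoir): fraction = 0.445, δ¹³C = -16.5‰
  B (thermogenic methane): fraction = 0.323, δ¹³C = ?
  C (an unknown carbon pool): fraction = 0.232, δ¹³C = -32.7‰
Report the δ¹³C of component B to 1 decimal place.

-54.7‰

Isotope mass balance: δ_bulk = Σ fᵢ·δᵢ.
-32.6 = 0.445×(-16.5) + 0.323×δ_B + 0.232×(-32.7)
0.323·δ_B = -32.6 − (-14.929) = -17.671
δ_B = -17.671 / 0.323 = -54.71‰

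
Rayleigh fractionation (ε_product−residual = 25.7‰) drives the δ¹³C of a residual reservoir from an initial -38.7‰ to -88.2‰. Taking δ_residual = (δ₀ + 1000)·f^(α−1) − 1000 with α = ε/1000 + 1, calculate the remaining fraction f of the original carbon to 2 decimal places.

0.13

α − 1 = ε/1000 = 0.0257
(δ_res + 1000)/(δ₀ + 1000) = (-88.2 + 1000)/(-38.7 + 1000) = 911.8/961.3 = 0.948507
f = 0.948507^(1/0.0257) = exp(ln(0.948507)/0.0257) = exp(-0.05287/0.0257)
f = exp(-2.0570) = 0.1278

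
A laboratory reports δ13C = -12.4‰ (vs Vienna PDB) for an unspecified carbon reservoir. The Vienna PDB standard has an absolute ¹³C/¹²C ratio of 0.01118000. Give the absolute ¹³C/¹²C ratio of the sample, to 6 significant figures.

0.0110414

R_sample = R_standard × (δ13C/1000 + 1)
R_sample = 0.01118000 × (-12.4/1000 + 1) = 0.01118000 × 0.987600
R_sample = 0.0110414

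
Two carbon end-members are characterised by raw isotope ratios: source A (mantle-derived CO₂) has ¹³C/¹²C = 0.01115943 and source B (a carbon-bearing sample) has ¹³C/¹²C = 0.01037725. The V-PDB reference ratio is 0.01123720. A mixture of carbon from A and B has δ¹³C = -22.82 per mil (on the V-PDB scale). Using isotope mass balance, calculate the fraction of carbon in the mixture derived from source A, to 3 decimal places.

0.772

δ_A = (0.01115943/0.01123720 − 1)×1000 = (0.993079 − 1)×1000 = -6.921 per mil
δ_B = (0.01037725/0.01123720 − 1)×1000 = (0.923473 − 1)×1000 = -76.527 per mil
f_A = (δ_mix − δ_B)/(δ_A − δ_B) = (-22.82 − (-76.527))/(-6.921 − (-76.527))
f_A = 53.707 / 69.606 = 0.7716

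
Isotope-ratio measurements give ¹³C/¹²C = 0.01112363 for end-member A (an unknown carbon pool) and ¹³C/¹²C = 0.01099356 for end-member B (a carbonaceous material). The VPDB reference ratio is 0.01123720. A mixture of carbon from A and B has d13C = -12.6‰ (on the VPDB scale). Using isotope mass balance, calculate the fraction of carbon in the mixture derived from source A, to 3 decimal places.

0.785

δ_A = (0.01112363/0.01123720 − 1)×1000 = (0.989893 − 1)×1000 = -10.107‰
δ_B = (0.01099356/0.01123720 − 1)×1000 = (0.978318 − 1)×1000 = -21.682‰
f_A = (δ_mix − δ_B)/(δ_A − δ_B) = (-12.6 − (-21.682))/(-10.107 − (-21.682))
f_A = 9.082 / 11.575 = 0.7846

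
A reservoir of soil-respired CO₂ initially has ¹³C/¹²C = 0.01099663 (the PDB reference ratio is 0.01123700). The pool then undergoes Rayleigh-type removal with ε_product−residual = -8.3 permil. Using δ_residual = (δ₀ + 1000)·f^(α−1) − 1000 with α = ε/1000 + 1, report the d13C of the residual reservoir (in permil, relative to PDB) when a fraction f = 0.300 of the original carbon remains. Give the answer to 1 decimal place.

δ₀ = (0.01099663/0.01123700 − 1)×1000 = (0.978609 − 1)×1000 = -21.391 permil
α − 1 = ε/1000 = -0.0083
f^(α−1) = 0.300^(-0.0083) = 1.010043
δ_res = (-21.391 + 1000) × 1.010043 − 1000 = 988.437 − 1000 = -11.56 permil

-11.6 permil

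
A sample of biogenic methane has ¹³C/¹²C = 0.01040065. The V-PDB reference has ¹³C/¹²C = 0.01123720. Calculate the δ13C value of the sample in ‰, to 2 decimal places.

δ13C = (R_sample / R_standard − 1) × 1000
R_sample / R_standard = 0.01040065 / 0.01123720 = 0.925555
δ13C = (0.925555 − 1) × 1000 = -74.445‰

-74.44‰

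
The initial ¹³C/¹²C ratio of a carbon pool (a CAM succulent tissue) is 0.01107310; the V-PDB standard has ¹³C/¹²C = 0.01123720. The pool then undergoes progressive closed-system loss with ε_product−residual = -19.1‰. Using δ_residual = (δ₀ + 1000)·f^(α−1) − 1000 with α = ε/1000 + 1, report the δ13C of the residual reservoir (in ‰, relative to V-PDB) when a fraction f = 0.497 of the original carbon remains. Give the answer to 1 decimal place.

-1.4‰

δ₀ = (0.01107310/0.01123720 − 1)×1000 = (0.985397 − 1)×1000 = -14.603‰
α − 1 = ε/1000 = -0.0191
f^(α−1) = 0.497^(-0.0191) = 1.013444
δ_res = (-14.603 + 1000) × 1.013444 − 1000 = 998.644 − 1000 = -1.36‰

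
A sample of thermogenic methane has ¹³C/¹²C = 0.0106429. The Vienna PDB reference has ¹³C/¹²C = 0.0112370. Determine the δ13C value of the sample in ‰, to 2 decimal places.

-52.87‰

δ13C = (R_sample / R_standard − 1) × 1000
R_sample / R_standard = 0.0106429 / 0.0112370 = 0.947130
δ13C = (0.947130 − 1) × 1000 = -52.870‰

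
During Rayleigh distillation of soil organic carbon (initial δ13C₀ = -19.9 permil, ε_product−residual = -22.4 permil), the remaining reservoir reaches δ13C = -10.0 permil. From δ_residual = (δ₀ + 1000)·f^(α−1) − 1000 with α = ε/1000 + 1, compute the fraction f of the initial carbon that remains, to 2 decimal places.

α − 1 = ε/1000 = -0.0224
(δ_res + 1000)/(δ₀ + 1000) = (-10.0 + 1000)/(-19.9 + 1000) = 990.0/980.1 = 1.010101
f = 1.010101^(1/-0.0224) = exp(ln(1.010101)/-0.0224) = exp(0.01005/-0.0224)
f = exp(-0.4487) = 0.6385

0.64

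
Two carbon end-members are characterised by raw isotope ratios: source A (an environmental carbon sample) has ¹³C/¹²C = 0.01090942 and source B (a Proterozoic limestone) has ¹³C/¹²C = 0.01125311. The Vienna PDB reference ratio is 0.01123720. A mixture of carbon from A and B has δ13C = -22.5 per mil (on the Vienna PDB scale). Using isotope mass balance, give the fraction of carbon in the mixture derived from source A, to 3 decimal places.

0.782

δ_A = (0.01090942/0.01123720 − 1)×1000 = (0.970831 − 1)×1000 = -29.169 per mil
δ_B = (0.01125311/0.01123720 − 1)×1000 = (1.001416 − 1)×1000 = 1.416 per mil
f_A = (δ_mix − δ_B)/(δ_A − δ_B) = (-22.5 − (1.416))/(-29.169 − (1.416))
f_A = -23.916 / -30.585 = 0.7819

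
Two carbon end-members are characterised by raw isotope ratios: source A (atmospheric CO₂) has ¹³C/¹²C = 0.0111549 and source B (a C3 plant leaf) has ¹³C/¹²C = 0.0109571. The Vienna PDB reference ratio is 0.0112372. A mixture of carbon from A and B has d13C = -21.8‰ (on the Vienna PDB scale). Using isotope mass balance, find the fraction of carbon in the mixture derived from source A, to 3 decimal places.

δ_A = (0.0111549/0.0112372 − 1)×1000 = (0.992676 − 1)×1000 = -7.324‰
δ_B = (0.0109571/0.0112372 − 1)×1000 = (0.975074 − 1)×1000 = -24.926‰
f_A = (δ_mix − δ_B)/(δ_A − δ_B) = (-21.8 − (-24.926))/(-7.324 − (-24.926))
f_A = 3.126 / 17.602 = 0.1776

0.178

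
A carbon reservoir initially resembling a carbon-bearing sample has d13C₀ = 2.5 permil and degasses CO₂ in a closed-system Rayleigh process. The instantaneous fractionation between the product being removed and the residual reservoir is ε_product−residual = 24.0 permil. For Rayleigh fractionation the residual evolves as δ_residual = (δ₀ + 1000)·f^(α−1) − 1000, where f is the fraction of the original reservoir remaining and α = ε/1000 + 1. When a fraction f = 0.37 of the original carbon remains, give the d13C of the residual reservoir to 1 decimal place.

-21.1 permil

Rayleigh residual: δ_res = (δ₀ + 1000)·f^(α−1) − 1000
α = ε/1000 + 1 = 1.02400, so α − 1 = 0.02400
f^(α−1) = 0.37^(0.02400) = 0.976420
δ_res = (2.5 + 1000) × 0.976420 − 1000 = 978.861 − 1000 = -21.14 permil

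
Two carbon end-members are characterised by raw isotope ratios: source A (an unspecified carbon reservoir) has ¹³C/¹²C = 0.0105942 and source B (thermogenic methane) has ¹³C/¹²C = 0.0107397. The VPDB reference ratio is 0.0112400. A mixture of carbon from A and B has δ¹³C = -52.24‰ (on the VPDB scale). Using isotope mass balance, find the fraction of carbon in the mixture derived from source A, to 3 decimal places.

δ_A = (0.0105942/0.0112400 − 1)×1000 = (0.942544 − 1)×1000 = -57.456‰
δ_B = (0.0107397/0.0112400 − 1)×1000 = (0.955489 − 1)×1000 = -44.511‰
f_A = (δ_mix − δ_B)/(δ_A − δ_B) = (-52.24 − (-44.511))/(-57.456 − (-44.511))
f_A = -7.729 / -12.945 = 0.5971

0.597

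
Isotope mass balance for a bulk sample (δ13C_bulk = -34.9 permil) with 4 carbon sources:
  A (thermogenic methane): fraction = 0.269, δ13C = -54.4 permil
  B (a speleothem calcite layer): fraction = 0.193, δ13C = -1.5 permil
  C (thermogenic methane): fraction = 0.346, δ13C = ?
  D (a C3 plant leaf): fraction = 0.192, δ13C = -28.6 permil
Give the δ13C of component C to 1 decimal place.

Isotope mass balance: δ_bulk = Σ fᵢ·δᵢ.
-34.9 = 0.269×(-54.4) + 0.193×(-1.5) + 0.346×δ_C + 0.192×(-28.6)
0.346·δ_C = -34.9 − (-20.414) = -14.486
δ_C = -14.486 / 0.346 = -41.87 permil

-41.9 permil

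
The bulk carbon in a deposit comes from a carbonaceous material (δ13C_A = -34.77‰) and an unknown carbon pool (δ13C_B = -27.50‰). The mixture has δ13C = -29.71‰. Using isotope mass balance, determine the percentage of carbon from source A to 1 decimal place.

δ_mix = f_A·δ_A + (1 − f_A)·δ_B  ⇒  f_A = (δ_mix − δ_B)/(δ_A − δ_B)
f_A = (-29.71 − (-27.50)) / (-34.77 − (-27.50))
f_A = -2.21 / -7.27 = 0.3040

30.4%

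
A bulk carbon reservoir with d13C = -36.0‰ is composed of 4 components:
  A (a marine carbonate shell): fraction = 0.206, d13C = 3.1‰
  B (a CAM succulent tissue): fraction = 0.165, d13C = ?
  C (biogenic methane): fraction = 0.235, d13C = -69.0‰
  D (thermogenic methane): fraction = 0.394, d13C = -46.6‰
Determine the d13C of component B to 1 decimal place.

Isotope mass balance: δ_bulk = Σ fᵢ·δᵢ.
-36.0 = 0.206×(3.1) + 0.165×δ_B + 0.235×(-69.0) + 0.394×(-46.6)
0.165·δ_B = -36.0 − (-33.937) = -2.063
δ_B = -2.063 / 0.165 = -12.50‰

-12.5‰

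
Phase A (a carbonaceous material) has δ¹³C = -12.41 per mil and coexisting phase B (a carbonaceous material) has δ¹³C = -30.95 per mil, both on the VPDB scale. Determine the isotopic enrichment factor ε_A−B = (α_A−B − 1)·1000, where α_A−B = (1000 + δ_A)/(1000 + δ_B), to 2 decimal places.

19.13 per mil

α_A−B = (1000 + -12.41) / (1000 + -30.95) = 987.59 / 969.05 = 1.019132
ε_A−B = (1.019132 − 1) × 1000 = 19.132 per mil
(The approximation ε ≈ δ_A − δ_B would give 18.54 per mil.)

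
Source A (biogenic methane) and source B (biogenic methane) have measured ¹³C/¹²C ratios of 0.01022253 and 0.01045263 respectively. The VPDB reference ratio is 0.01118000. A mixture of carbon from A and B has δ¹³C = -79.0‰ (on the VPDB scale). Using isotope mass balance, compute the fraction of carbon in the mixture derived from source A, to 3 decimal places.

δ_A = (0.01022253/0.01118000 − 1)×1000 = (0.914359 − 1)×1000 = -85.641‰
δ_B = (0.01045263/0.01118000 − 1)×1000 = (0.934940 − 1)×1000 = -65.060‰
f_A = (δ_mix − δ_B)/(δ_A − δ_B) = (-79.0 − (-65.060))/(-85.641 − (-65.060))
f_A = -13.940 / -20.581 = 0.6773

0.677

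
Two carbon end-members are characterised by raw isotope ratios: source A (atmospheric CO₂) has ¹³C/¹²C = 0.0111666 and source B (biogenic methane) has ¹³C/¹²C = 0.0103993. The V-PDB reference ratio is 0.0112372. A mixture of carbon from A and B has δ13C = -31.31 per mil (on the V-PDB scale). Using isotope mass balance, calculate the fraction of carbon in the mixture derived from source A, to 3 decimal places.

0.633

δ_A = (0.0111666/0.0112372 − 1)×1000 = (0.993717 − 1)×1000 = -6.283 per mil
δ_B = (0.0103993/0.0112372 − 1)×1000 = (0.925435 − 1)×1000 = -74.565 per mil
f_A = (δ_mix − δ_B)/(δ_A − δ_B) = (-31.31 − (-74.565))/(-6.283 − (-74.565))
f_A = 43.255 / 68.282 = 0.6335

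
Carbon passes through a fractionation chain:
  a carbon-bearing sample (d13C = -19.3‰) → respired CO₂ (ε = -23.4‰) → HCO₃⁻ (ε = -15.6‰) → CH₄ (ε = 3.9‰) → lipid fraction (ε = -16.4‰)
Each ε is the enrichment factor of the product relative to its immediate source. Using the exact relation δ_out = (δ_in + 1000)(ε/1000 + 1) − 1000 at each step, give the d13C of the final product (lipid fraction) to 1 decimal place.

-69.0‰

step 1: δ = (-19.30 + 1000)·(-23.4/1000 + 1) − 1000 = -42.25‰
step 2: δ = (-42.25 + 1000)·(-15.6/1000 + 1) − 1000 = -57.19‰
step 3: δ = (-57.19 + 1000)·(3.9/1000 + 1) − 1000 = -53.51‰
step 4: δ = (-53.51 + 1000)·(-16.4/1000 + 1) − 1000 = -69.03‰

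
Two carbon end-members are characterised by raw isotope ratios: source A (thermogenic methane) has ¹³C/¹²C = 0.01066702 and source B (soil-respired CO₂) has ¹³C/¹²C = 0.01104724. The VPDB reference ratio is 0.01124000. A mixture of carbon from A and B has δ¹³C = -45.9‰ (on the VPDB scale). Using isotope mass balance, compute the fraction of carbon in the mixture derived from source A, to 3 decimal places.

δ_A = (0.01066702/0.01124000 − 1)×1000 = (0.949023 − 1)×1000 = -50.977‰
δ_B = (0.01104724/0.01124000 − 1)×1000 = (0.982851 − 1)×1000 = -17.149‰
f_A = (δ_mix − δ_B)/(δ_A − δ_B) = (-45.9 − (-17.149))/(-50.977 − (-17.149))
f_A = -28.751 / -33.827 = 0.8499

0.850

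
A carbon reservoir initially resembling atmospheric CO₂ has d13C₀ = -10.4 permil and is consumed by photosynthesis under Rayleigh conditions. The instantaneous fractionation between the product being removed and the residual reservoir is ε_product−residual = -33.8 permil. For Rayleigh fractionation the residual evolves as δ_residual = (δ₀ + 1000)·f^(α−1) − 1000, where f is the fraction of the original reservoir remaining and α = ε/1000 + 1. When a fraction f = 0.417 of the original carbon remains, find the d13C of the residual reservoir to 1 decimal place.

Rayleigh residual: δ_res = (δ₀ + 1000)·f^(α−1) − 1000
α = ε/1000 + 1 = 0.96620, so α − 1 = -0.03380
f^(α−1) = 0.417^(-0.03380) = 1.030005
δ_res = (-10.4 + 1000) × 1.030005 − 1000 = 1019.293 − 1000 = 19.29 permil

19.3 permil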